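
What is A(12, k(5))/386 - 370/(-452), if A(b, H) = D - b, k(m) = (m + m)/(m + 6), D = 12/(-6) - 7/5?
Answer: 84912/109045 ≈ 0.77869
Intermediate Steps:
D = -17/5 (D = 12*(-⅙) - 7*⅕ = -2 - 7/5 = -17/5 ≈ -3.4000)
k(m) = 2*m/(6 + m) (k(m) = (2*m)/(6 + m) = 2*m/(6 + m))
A(b, H) = -17/5 - b
A(12, k(5))/386 - 370/(-452) = (-17/5 - 1*12)/386 - 370/(-452) = (-17/5 - 12)*(1/386) - 370*(-1/452) = -77/5*1/386 + 185/226 = -77/1930 + 185/226 = 84912/109045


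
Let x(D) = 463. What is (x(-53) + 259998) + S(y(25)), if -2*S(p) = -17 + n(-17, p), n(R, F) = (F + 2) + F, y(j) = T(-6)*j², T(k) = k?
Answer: 528437/2 ≈ 2.6422e+5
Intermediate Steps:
y(j) = -6*j²
n(R, F) = 2 + 2*F (n(R, F) = (2 + F) + F = 2 + 2*F)
S(p) = 15/2 - p (S(p) = -(-17 + (2 + 2*p))/2 = -(-15 + 2*p)/2 = 15/2 - p)
(x(-53) + 259998) + S(y(25)) = (463 + 259998) + (15/2 - (-6)*25²) = 260461 + (15/2 - (-6)*625) = 260461 + (15/2 - 1*(-3750)) = 260461 + (15/2 + 3750) = 260461 + 7515/2 = 528437/2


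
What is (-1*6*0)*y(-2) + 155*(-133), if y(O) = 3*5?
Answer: -20615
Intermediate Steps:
y(O) = 15
(-1*6*0)*y(-2) + 155*(-133) = (-1*6*0)*15 + 155*(-133) = -6*0*15 - 20615 = 0*15 - 20615 = 0 - 20615 = -20615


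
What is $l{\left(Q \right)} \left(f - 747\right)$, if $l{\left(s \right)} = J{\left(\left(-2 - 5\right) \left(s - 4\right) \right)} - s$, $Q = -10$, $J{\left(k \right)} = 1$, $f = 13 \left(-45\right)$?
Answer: $-14652$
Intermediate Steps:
$f = -585$
$l{\left(s \right)} = 1 - s$
$l{\left(Q \right)} \left(f - 747\right) = \left(1 - -10\right) \left(-585 - 747\right) = \left(1 + 10\right) \left(-1332\right) = 11 \left(-1332\right) = -14652$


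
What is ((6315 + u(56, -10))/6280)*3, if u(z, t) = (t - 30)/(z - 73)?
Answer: 64437/21352 ≈ 3.0178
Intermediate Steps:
u(z, t) = (-30 + t)/(-73 + z)
((6315 + u(56, -10))/6280)*3 = ((6315 + (-30 - 10)/(-73 + 56))/6280)*3 = ((6315 - 40/(-17))*(1/6280))*3 = ((6315 - 1/17*(-40))*(1/6280))*3 = ((6315 + 40/17)*(1/6280))*3 = ((107395/17)*(1/6280))*3 = (21479/21352)*3 = 64437/21352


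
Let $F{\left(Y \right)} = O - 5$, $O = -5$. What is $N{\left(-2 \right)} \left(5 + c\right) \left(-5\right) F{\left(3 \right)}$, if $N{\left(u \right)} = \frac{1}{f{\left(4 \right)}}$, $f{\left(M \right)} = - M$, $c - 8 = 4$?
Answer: $- \frac{425}{2} \approx -212.5$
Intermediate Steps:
$c = 12$ ($c = 8 + 4 = 12$)
$F{\left(Y \right)} = -10$ ($F{\left(Y \right)} = -5 - 5 = -10$)
$N{\left(u \right)} = - \frac{1}{4}$ ($N{\left(u \right)} = \frac{1}{\left(-1\right) 4} = \frac{1}{-4} = - \frac{1}{4}$)
$N{\left(-2 \right)} \left(5 + c\right) \left(-5\right) F{\left(3 \right)} = - \frac{\left(5 + 12\right) \left(-5\right)}{4} \left(-10\right) = - \frac{17 \left(-5\right)}{4} \left(-10\right) = \left(- \frac{1}{4}\right) \left(-85\right) \left(-10\right) = \frac{85}{4} \left(-10\right) = - \frac{425}{2}$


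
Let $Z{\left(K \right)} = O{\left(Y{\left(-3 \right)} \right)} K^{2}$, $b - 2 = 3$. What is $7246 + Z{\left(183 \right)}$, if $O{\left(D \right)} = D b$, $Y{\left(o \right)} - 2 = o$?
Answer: $-160199$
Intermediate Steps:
$b = 5$ ($b = 2 + 3 = 5$)
$Y{\left(o \right)} = 2 + o$
$O{\left(D \right)} = 5 D$ ($O{\left(D \right)} = D 5 = 5 D$)
$Z{\left(K \right)} = - 5 K^{2}$ ($Z{\left(K \right)} = 5 \left(2 - 3\right) K^{2} = 5 \left(-1\right) K^{2} = - 5 K^{2}$)
$7246 + Z{\left(183 \right)} = 7246 - 5 \cdot 183^{2} = 7246 - 167445 = -160199$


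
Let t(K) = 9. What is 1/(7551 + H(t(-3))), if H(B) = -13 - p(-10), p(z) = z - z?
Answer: 1/7538 ≈ 0.00013266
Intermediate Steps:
p(z) = 0
H(B) = -13 (H(B) = -13 - 1*0 = -13 + 0 = -13)
1/(7551 + H(t(-3))) = 1/(7551 - 13) = 1/7538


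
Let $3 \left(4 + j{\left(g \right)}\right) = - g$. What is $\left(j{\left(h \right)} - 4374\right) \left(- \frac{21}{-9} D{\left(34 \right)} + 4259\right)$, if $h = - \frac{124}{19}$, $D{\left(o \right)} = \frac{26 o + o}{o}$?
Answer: $- \frac{1078001884}{57} \approx -1.8912 \cdot 10^{7}$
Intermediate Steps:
$D{\left(o \right)} = 27$ ($D{\left(o \right)} = \frac{27 o}{o} = 27$)
$h = - \frac{124}{19}$ ($h = \left(-124\right) \frac{1}{19} = - \frac{124}{19} \approx -6.5263$)
$j{\left(g \right)} = -4 - \frac{g}{3}$ ($j{\left(g \right)} = -4 + \frac{\left(-1\right) g}{3} = -4 - \frac{g}{3}$)
$\left(j{\left(h \right)} - 4374\right) \left(- \frac{21}{-9} D{\left(34 \right)} + 4259\right) = \left(\left(-4 - - \frac{124}{57}\right) - 4374\right) \left(- \frac{21}{-9} \cdot 27 + 4259\right) = \left(\left(-4 + \frac{124}{57}\right) - 4374\right) \left(\left(-21\right) \left(- \frac{1}{9}\right) 27 + 4259\right) = \left(- \frac{104}{57} - 4374\right) \left(\frac{7}{3} \cdot 27 + 4259\right) = - \frac{249422 \left(63 + 4259\right)}{57} = \left(- \frac{249422}{57}\right) 4322 = - \frac{1078001884}{57}$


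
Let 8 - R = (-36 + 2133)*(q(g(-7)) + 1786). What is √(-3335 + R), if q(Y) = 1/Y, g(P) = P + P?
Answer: I*√734690166/14 ≈ 1936.1*I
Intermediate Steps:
g(P) = 2*P
R = -52431179/14 (R = 8 - (-36 + 2133)*(1/(2*(-7)) + 1786) = 8 - 2097*(1/(-14) + 1786) = 8 - 2097*(-1/14 + 1786) = 8 - 2097*25003/14 = 8 - 1*52431291/14 = 8 - 52431291/14 = -52431179/14 ≈ -3.7451e+6)
√(-3335 + R) = √(-3335 - 52431179/14) = √(-52477869/14) = I*√734690166/14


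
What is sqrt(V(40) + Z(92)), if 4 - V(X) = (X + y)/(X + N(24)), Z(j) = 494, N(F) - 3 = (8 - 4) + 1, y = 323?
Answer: sqrt(7847)/4 ≈ 22.146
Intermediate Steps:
N(F) = 8 (N(F) = 3 + ((8 - 4) + 1) = 3 + (4 + 1) = 3 + 5 = 8)
V(X) = 4 - (323 + X)/(8 + X) (V(X) = 4 - (X + 323)/(X + 8) = 4 - (323 + X)/(8 + X))
sqrt(V(40) + Z(92)) = sqrt(3*(-97 + 40)/(8 + 40) + 494) = sqrt(3*(-57)/48 + 494) = sqrt(3*(1/48)*(-57) + 494) = sqrt(-57/16 + 494) = sqrt(7847/16) = sqrt(7847)/4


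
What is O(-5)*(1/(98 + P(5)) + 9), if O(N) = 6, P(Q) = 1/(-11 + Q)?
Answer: 31734/587 ≈ 54.061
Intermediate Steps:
O(-5)*(1/(98 + P(5)) + 9) = 6*(1/(98 + 1/(-11 + 5)) + 9) = 6*(1/(98 + 1/(-6)) + 9) = 6*(1/(98 - 1/6) + 9) = 6*(1/(587/6) + 9) = 6*(6/587 + 9) = 6*(5289/587) = 31734/587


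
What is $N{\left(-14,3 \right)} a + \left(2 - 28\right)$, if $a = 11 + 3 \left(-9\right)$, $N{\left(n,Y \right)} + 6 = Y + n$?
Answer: $246$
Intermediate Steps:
$N{\left(n,Y \right)} = -6 + Y + n$ ($N{\left(n,Y \right)} = -6 + \left(Y + n\right) = -6 + Y + n$)
$a = -16$ ($a = 11 - 27 = -16$)
$N{\left(-14,3 \right)} a + \left(2 - 28\right) = \left(-6 + 3 - 14\right) \left(-16\right) + \left(2 - 28\right) = \left(-17\right) \left(-16\right) + \left(2 - 28\right) = 272 - 26 = 246$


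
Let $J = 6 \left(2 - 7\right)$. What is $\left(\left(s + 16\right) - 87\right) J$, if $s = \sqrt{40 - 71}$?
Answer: $2130 - 30 i \sqrt{31} \approx 2130.0 - 167.03 i$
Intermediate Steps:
$s = i \sqrt{31}$ ($s = \sqrt{-31} = i \sqrt{31} \approx 5.5678 i$)
$J = -30$ ($J = 6 \left(-5\right) = -30$)
$\left(\left(s + 16\right) - 87\right) J = \left(\left(i \sqrt{31} + 16\right) - 87\right) \left(-30\right) = \left(\left(16 + i \sqrt{31}\right) - 87\right) \left(-30\right) = \left(-71 + i \sqrt{31}\right) \left(-30\right) = 2130 - 30 i \sqrt{31}$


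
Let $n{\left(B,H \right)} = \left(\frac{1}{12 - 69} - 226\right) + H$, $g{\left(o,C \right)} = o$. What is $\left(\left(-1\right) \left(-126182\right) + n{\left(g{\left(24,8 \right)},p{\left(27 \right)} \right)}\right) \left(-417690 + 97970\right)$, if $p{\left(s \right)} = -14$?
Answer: $- \frac{2295171725960}{57} \approx -4.0266 \cdot 10^{10}$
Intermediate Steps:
$n{\left(B,H \right)} = - \frac{12883}{57} + H$ ($n{\left(B,H \right)} = \left(\frac{1}{-57} - 226\right) + H = \left(- \frac{1}{57} - 226\right) + H = - \frac{12883}{57} + H$)
$\left(\left(-1\right) \left(-126182\right) + n{\left(g{\left(24,8 \right)},p{\left(27 \right)} \right)}\right) \left(-417690 + 97970\right) = \left(\left(-1\right) \left(-126182\right) - \frac{13681}{57}\right) \left(-417690 + 97970\right) = \left(126182 - \frac{13681}{57}\right) \left(-319720\right) = \frac{7178693}{57} \left(-319720\right) = - \frac{2295171725960}{57}$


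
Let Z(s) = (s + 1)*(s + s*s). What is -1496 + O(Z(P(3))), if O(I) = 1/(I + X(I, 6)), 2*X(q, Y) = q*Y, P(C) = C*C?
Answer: -5385599/3600 ≈ -1496.0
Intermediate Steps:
P(C) = C²
X(q, Y) = Y*q/2 (X(q, Y) = (q*Y)/2 = (Y*q)/2 = Y*q/2)
Z(s) = (1 + s)*(s + s²)
O(I) = 1/(4*I) (O(I) = 1/(I + (½)*6*I) = 1/(I + 3*I) = 1/(4*I))
-1496 + O(Z(P(3))) = -1496 + 1/(4*((3²*(1 + (3²)² + 2*3²)))) = -1496 + 1/(4*((9*(1 + 9² + 2*9)))) = -1496 + 1/(4*((9*(1 + 81 + 18)))) = -1496 + 1/(4*((9*100))) = -1496 + (¼)/900 = -1496 + (¼)*(1/900) = -1496 + 1/3600 = -5385599/3600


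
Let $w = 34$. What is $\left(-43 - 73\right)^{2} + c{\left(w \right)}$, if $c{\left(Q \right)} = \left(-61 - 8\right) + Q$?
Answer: $13421$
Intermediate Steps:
$c{\left(Q \right)} = -69 + Q$
$\left(-43 - 73\right)^{2} + c{\left(w \right)} = \left(-43 - 73\right)^{2} + \left(-69 + 34\right) = \left(-116\right)^{2} - 35 = 13456 - 35 = 13421$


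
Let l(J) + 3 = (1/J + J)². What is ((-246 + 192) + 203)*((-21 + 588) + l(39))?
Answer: 472974872/1521 ≈ 3.1096e+5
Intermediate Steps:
l(J) = -3 + (J + 1/J)² (l(J) = -3 + (1/J + J)² = -3 + (J + 1/J)²)
((-246 + 192) + 203)*((-21 + 588) + l(39)) = ((-246 + 192) + 203)*((-21 + 588) + (-1 + 39⁻² + 39²)) = (-54 + 203)*(567 + (-1 + 1/1521 + 1521)) = 149*(567 + 2311921/1521) = 149*(3174328/1521) = 472974872/1521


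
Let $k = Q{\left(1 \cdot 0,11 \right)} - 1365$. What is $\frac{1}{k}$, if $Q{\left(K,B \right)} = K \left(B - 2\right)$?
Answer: $- \frac{1}{1365} \approx -0.0007326$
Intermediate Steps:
$Q{\left(K,B \right)} = K \left(-2 + B\right)$
$k = -1365$ ($k = 1 \cdot 0 \left(-2 + 11\right) - 1365 = 0 \cdot 9 - 1365 = 0 - 1365 = -1365$)
$\frac{1}{k} = \frac{1}{-1365} = - \frac{1}{1365}$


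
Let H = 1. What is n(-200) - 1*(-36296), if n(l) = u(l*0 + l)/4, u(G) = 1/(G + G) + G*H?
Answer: 57993599/1600 ≈ 36246.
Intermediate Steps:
u(G) = G + 1/(2*G) (u(G) = 1/(G + G) + G*1 = 1/(2*G) + G = G + 1/(2*G))
n(l) = l/4 + 1/(8*l) (n(l) = ((l*0 + l) + 1/(2*(l*0 + l)))/4 = ((0 + l) + 1/(2*(0 + l)))*(¼) = (l + 1/(2*l))*(¼) = l/4 + 1/(8*l))
n(-200) - 1*(-36296) = ((¼)*(-200) + (⅛)/(-200)) - 1*(-36296) = (-50 + (⅛)*(-1/200)) + 36296 = (-50 - 1/1600) + 36296 = -80001/1600 + 36296 = 57993599/1600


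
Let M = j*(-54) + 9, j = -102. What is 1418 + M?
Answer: 6935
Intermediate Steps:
M = 5517 (M = -102*(-54) + 9 = 5508 + 9 = 5517)
1418 + M = 1418 + 5517 = 6935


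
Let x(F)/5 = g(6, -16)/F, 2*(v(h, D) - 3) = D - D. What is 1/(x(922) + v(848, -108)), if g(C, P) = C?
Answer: 461/1398 ≈ 0.32976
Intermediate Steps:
v(h, D) = 3 (v(h, D) = 3 + (D - D)/2 = 3 + (½)*0 = 3 + 0 = 3)
x(F) = 30/F (x(F) = 5*(6/F) = 30/F)
1/(x(922) + v(848, -108)) = 1/(30/922 + 3) = 1/(30*(1/922) + 3) = 1/(15/461 + 3) = 1/(1398/461) = 461/1398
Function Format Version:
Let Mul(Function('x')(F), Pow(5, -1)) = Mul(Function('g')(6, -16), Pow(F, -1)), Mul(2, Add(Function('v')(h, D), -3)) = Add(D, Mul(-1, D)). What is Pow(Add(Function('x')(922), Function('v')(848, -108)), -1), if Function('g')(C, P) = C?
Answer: Rational(461, 1398) ≈ 0.32976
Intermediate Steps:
Function('v')(h, D) = 3 (Function('v')(h, D) = Add(3, Mul(Rational(1, 2), Add(D, Mul(-1, D)))) = Add(3, Mul(Rational(1, 2), 0)) = Add(3, 0) = 3)
Function('x')(F) = Mul(30, Pow(F, -1)) (Function('x')(F) = Mul(5, Mul(6, Pow(F, -1))) = Mul(30, Pow(F, -1)))
Pow(Add(Function('x')(922), Function('v')(848, -108)), -1) = Pow(Add(Mul(30, Pow(922, -1)), 3), -1) = Pow(Add(Mul(30, Rational(1, 922)), 3), -1) = Pow(Add(Rational(15, 461), 3), -1) = Pow(Rational(1398, 461), -1) = Rational(461, 1398)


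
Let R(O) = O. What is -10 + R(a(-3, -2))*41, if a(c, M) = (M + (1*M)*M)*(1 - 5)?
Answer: -338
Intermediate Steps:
a(c, M) = -4*M - 4*M² (a(c, M) = (M + M*M)*(-4) = (M + M²)*(-4) = -4*M - 4*M²)
-10 + R(a(-3, -2))*41 = -10 - 4*(-2)*(1 - 2)*41 = -10 - 4*(-2)*(-1)*41 = -10 - 8*41 = -10 - 328 = -338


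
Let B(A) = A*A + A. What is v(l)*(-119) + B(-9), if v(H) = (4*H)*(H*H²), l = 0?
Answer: 72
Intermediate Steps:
B(A) = A + A² (B(A) = A² + A = A + A²)
v(H) = 4*H⁴ (v(H) = (4*H)*H³ = 4*H⁴)
v(l)*(-119) + B(-9) = (4*0⁴)*(-119) - 9*(1 - 9) = (4*0)*(-119) - 9*(-8) = 0*(-119) + 72 = 0 + 72 = 72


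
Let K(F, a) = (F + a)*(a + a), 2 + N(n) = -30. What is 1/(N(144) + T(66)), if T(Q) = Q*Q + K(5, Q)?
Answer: 1/13696 ≈ 7.3014e-5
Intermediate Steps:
N(n) = -32 (N(n) = -2 - 30 = -32)
K(F, a) = 2*a*(F + a) (K(F, a) = (F + a)*(2*a) = 2*a*(F + a))
T(Q) = Q² + 2*Q*(5 + Q) (T(Q) = Q*Q + 2*Q*(5 + Q) = Q² + 2*Q*(5 + Q))
1/(N(144) + T(66)) = 1/(-32 + 66*(10 + 3*66)) = 1/(-32 + 66*(10 + 198)) = 1/(-32 + 66*208) = 1/(-32 + 13728) = 1/13696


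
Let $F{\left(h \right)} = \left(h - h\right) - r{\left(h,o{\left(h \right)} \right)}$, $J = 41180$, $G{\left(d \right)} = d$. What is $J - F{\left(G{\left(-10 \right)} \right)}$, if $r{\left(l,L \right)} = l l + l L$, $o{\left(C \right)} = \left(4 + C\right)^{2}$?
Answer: $40920$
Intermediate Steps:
$r{\left(l,L \right)} = l^{2} + L l$
$F{\left(h \right)} = - h \left(h + \left(4 + h\right)^{2}\right)$ ($F{\left(h \right)} = \left(h - h\right) - h \left(\left(4 + h\right)^{2} + h\right) = 0 - h \left(h + \left(4 + h\right)^{2}\right) = - h \left(h + \left(4 + h\right)^{2}\right)$)
$J - F{\left(G{\left(-10 \right)} \right)} = 41180 - \left(-1\right) \left(-10\right) \left(-10 + \left(4 - 10\right)^{2}\right) = 41180 - \left(-1\right) \left(-10\right) \left(-10 + \left(-6\right)^{2}\right) = 41180 - \left(-1\right) \left(-10\right) \left(-10 + 36\right) = 41180 - \left(-1\right) \left(-10\right) 26 = 41180 - 260 = 40920$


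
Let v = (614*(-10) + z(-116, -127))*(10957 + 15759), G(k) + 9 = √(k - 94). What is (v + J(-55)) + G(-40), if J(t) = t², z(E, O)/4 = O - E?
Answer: -165208728 + I*√134 ≈ -1.6521e+8 + 11.576*I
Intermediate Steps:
G(k) = -9 + √(-94 + k) (G(k) = -9 + √(k - 94) = -9 + √(-94 + k))
z(E, O) = -4*E + 4*O (z(E, O) = 4*(O - E) = -4*E + 4*O)
v = -165211744 (v = (614*(-10) + (-4*(-116) + 4*(-127)))*(10957 + 15759) = (-6140 + (464 - 508))*26716 = (-6140 - 44)*26716 = -6184*26716 = -165211744)
(v + J(-55)) + G(-40) = (-165211744 + (-55)²) + (-9 + √(-94 - 40)) = (-165211744 + 3025) + (-9 + √(-134)) = -165208719 + (-9 + I*√134) = -165208728 + I*√134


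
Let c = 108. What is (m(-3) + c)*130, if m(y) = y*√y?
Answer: 14040 - 390*I*√3 ≈ 14040.0 - 675.5*I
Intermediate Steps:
m(y) = y^(3/2)
(m(-3) + c)*130 = ((-3)^(3/2) + 108)*130 = (-3*I*√3 + 108)*130 = (108 - 3*I*√3)*130 = 14040 - 390*I*√3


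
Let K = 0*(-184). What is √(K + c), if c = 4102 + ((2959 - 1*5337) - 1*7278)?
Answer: I*√5554 ≈ 74.525*I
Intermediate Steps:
K = 0
c = -5554 (c = 4102 + ((2959 - 5337) - 7278) = 4102 + (-2378 - 7278) = 4102 - 9656 = -5554)
√(K + c) = √(0 - 5554) = √(-5554) = I*√5554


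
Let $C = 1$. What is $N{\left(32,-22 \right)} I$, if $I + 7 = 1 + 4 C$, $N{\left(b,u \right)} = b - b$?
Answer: $0$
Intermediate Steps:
$N{\left(b,u \right)} = 0$
$I = -2$ ($I = -7 + \left(1 + 4 \cdot 1\right) = -7 + \left(1 + 4\right) = -7 + 5 = -2$)
$N{\left(32,-22 \right)} I = 0 \left(-2\right) = 0$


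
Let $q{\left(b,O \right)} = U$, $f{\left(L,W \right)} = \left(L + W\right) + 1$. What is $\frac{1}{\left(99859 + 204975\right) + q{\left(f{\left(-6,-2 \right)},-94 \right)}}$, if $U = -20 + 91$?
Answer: $\frac{1}{304905} \approx 3.2797 \cdot 10^{-6}$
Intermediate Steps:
$U = 71$
$f{\left(L,W \right)} = 1 + L + W$
$q{\left(b,O \right)} = 71$
$\frac{1}{\left(99859 + 204975\right) + q{\left(f{\left(-6,-2 \right)},-94 \right)}} = \frac{1}{\left(99859 + 204975\right) + 71} = \frac{1}{304834 + 71} = \frac{1}{304905}$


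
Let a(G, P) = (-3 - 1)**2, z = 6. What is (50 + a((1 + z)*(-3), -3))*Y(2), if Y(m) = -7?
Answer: -462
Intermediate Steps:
a(G, P) = 16 (a(G, P) = (-4)**2 = 16)
(50 + a((1 + z)*(-3), -3))*Y(2) = (50 + 16)*(-7) = 66*(-7) = -462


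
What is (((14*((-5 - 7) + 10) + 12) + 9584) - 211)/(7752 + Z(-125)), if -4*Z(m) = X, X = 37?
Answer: 37428/30971 ≈ 1.2085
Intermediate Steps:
Z(m) = -37/4 (Z(m) = -¼*37 = -37/4)
(((14*((-5 - 7) + 10) + 12) + 9584) - 211)/(7752 + Z(-125)) = (((14*((-5 - 7) + 10) + 12) + 9584) - 211)/(7752 - 37/4) = (((14*(-12 + 10) + 12) + 9584) - 211)/(30971/4) = (((14*(-2) + 12) + 9584) - 211)*(4/30971) = (((-28 + 12) + 9584) - 211)*(4/30971) = ((-16 + 9584) - 211)*(4/30971) = (9568 - 211)*(4/30971) = 9357*(4/30971) = 37428/30971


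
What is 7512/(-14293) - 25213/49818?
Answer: -38663275/37476246 ≈ -1.0317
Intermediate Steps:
7512/(-14293) - 25213/49818 = 7512*(-1/14293) - 25213*1/49818 = -7512/14293 - 1327/2622 = -38663275/37476246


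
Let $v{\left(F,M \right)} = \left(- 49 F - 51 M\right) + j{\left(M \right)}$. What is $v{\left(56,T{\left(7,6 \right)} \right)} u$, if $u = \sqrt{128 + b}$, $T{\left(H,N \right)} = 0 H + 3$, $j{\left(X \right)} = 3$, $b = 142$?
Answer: $- 8682 \sqrt{30} \approx -47553.0$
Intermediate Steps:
$T{\left(H,N \right)} = 3$ ($T{\left(H,N \right)} = 0 + 3 = 3$)
$v{\left(F,M \right)} = 3 - 51 M - 49 F$ ($v{\left(F,M \right)} = \left(- 49 F - 51 M\right) + 3 = \left(- 51 M - 49 F\right) + 3 = 3 - 51 M - 49 F$)
$u = 3 \sqrt{30}$ ($u = \sqrt{128 + 142} = \sqrt{270} = 3 \sqrt{30} \approx 16.432$)
$v{\left(56,T{\left(7,6 \right)} \right)} u = \left(3 - 153 - 2744\right) 3 \sqrt{30} = - 2894 \cdot 3 \sqrt{30} = - 8682 \sqrt{30}$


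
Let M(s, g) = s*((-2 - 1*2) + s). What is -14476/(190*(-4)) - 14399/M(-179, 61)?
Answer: 115811773/6223830 ≈ 18.608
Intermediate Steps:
M(s, g) = s*(-4 + s) (M(s, g) = s*((-2 - 2) + s) = s*(-4 + s))
-14476/(190*(-4)) - 14399/M(-179, 61) = -14476/(190*(-4)) - 14399*(-1/(179*(-4 - 179))) = -14476/(-760) - 14399/((-179*(-183))) = -14476*(-1/760) - 14399/32757 = 3619/190 - 14399*1/32757 = 3619/190 - 14399/32757 = 115811773/6223830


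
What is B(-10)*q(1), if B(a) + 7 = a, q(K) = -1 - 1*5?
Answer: 102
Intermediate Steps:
q(K) = -6 (q(K) = -1 - 5 = -6)
B(a) = -7 + a
B(-10)*q(1) = (-7 - 10)*(-6) = -17*(-6) = 102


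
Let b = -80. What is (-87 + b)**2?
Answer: 27889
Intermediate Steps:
(-87 + b)**2 = (-87 - 80)**2 = (-167)**2 = 27889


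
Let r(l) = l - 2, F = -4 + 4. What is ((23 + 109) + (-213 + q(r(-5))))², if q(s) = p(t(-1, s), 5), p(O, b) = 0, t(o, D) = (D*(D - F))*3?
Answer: 6561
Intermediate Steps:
F = 0
t(o, D) = 3*D² (t(o, D) = (D*(D - 1*0))*3 = (D*(D + 0))*3 = (D*D)*3 = D²*3 = 3*D²)
r(l) = -2 + l
q(s) = 0
((23 + 109) + (-213 + q(r(-5))))² = ((23 + 109) + (-213 + 0))² = (132 - 213)² = (-81)² = 6561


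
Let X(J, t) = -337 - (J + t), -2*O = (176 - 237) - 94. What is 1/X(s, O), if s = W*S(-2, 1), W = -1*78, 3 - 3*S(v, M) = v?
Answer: -2/569 ≈ -0.0035149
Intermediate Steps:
O = 155/2 (O = -((176 - 237) - 94)/2 = -(-61 - 94)/2 = -1/2*(-155) = 155/2 ≈ 77.500)
S(v, M) = 1 - v/3
W = -78
s = -130 (s = -78*(1 - 1/3*(-2)) = -78*(1 + 2/3) = -78*5/3 = -130)
X(J, t) = -337 - J - t (X(J, t) = -337 + (-J - t) = -337 - J - t)
1/X(s, O) = 1/(-337 - 1*(-130) - 1*155/2) = 1/(-337 + 130 - 155/2) = 1/(-569/2) = -2/569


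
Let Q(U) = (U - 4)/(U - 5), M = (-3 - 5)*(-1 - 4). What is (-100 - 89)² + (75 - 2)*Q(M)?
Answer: 1252863/35 ≈ 35796.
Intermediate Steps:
M = 40 (M = -8*(-5) = 40)
Q(U) = (-4 + U)/(-5 + U)
(-100 - 89)² + (75 - 2)*Q(M) = (-100 - 89)² + (75 - 2)*((-4 + 40)/(-5 + 40)) = (-189)² + 73*(36/35) = 35721 + 73*((1/35)*36) = 35721 + 73*(36/35) = 35721 + 2628/35 = 1252863/35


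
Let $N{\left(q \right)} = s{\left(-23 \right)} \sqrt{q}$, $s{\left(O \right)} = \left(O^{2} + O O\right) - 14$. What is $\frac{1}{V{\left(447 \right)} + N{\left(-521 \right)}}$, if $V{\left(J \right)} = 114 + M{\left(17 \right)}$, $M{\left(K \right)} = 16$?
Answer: $\frac{65}{283936778} - \frac{261 i \sqrt{521}}{141968389} \approx 2.2892 \cdot 10^{-7} - 4.1963 \cdot 10^{-5} i$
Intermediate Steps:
$s{\left(O \right)} = -14 + 2 O^{2}$ ($s{\left(O \right)} = \left(O^{2} + O^{2}\right) - 14 = 2 O^{2} - 14 = -14 + 2 O^{2}$)
$V{\left(J \right)} = 130$ ($V{\left(J \right)} = 114 + 16 = 130$)
$N{\left(q \right)} = 1044 \sqrt{q}$ ($N{\left(q \right)} = \left(-14 + 2 \left(-23\right)^{2}\right) \sqrt{q} = \left(-14 + 2 \cdot 529\right) \sqrt{q} = \left(-14 + 1058\right) \sqrt{q} = 1044 \sqrt{q}$)
$\frac{1}{V{\left(447 \right)} + N{\left(-521 \right)}} = \frac{1}{130 + 1044 \sqrt{-521}} = \frac{1}{130 + 1044 i \sqrt{521}}$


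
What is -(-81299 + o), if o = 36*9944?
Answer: -276685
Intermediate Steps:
o = 357984
-(-81299 + o) = -(-81299 + 357984) = -1*276685 = -276685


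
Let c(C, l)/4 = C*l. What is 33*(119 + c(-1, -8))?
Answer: 4983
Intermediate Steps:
c(C, l) = 4*C*l (c(C, l) = 4*(C*l) = 4*C*l)
33*(119 + c(-1, -8)) = 33*(119 + 4*(-1)*(-8)) = 33*(119 + 32) = 33*151 = 4983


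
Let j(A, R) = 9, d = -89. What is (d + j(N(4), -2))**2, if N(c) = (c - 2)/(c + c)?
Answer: 6400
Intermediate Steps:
N(c) = (-2 + c)/(2*c) (N(c) = (-2 + c)/((2*c)) = (-2 + c)*(1/(2*c)) = (-2 + c)/(2*c))
(d + j(N(4), -2))**2 = (-89 + 9)**2 = (-80)**2 = 6400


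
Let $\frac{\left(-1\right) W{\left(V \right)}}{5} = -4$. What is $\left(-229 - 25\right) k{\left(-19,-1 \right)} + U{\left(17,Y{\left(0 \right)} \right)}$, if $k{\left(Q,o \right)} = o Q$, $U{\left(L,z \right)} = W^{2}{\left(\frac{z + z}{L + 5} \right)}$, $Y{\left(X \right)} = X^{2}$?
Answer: $-4426$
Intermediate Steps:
$W{\left(V \right)} = 20$ ($W{\left(V \right)} = \left(-5\right) \left(-4\right) = 20$)
$U{\left(L,z \right)} = 400$ ($U{\left(L,z \right)} = 20^{2} = 400$)
$k{\left(Q,o \right)} = Q o$
$\left(-229 - 25\right) k{\left(-19,-1 \right)} + U{\left(17,Y{\left(0 \right)} \right)} = \left(-229 - 25\right) \left(\left(-19\right) \left(-1\right)\right) + 400 = \left(-254\right) 19 + 400 = -4826 + 400 = -4426$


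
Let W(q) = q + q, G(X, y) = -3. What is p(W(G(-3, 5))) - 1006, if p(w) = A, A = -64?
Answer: -1070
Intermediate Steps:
W(q) = 2*q
p(w) = -64
p(W(G(-3, 5))) - 1006 = -64 - 1006 = -1070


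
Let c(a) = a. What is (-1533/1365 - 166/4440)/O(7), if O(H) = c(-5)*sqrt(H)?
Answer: 33491*sqrt(7)/1010100 ≈ 0.087723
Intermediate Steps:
O(H) = -5*sqrt(H)
(-1533/1365 - 166/4440)/O(7) = (-1533/1365 - 166/4440)/((-5*sqrt(7))) = (-1533*1/1365 - 166*1/4440)*(-sqrt(7)/35) = (-73/65 - 83/2220)*(-sqrt(7)/35) = -(-33491)*sqrt(7)/1010100 = 33491*sqrt(7)/1010100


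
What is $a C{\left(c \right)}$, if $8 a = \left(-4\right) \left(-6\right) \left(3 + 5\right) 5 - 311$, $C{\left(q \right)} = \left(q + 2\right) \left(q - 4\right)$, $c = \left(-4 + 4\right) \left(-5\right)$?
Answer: $-649$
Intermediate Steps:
$c = 0$ ($c = 0 \left(-5\right) = 0$)
$C{\left(q \right)} = \left(-4 + q\right) \left(2 + q\right)$ ($C{\left(q \right)} = \left(2 + q\right) \left(-4 + q\right) = \left(-4 + q\right) \left(2 + q\right)$)
$a = \frac{649}{8}$ ($a = \frac{\left(-4\right) \left(-6\right) \left(3 + 5\right) 5 - 311}{8} = \frac{24 \cdot 8 \cdot 5 - 311}{8} = \frac{24 \cdot 40 - 311}{8} = \frac{960 - 311}{8} = \frac{1}{8} \cdot 649 = \frac{649}{8} \approx 81.125$)
$a C{\left(c \right)} = \frac{649 \left(-8 + 0^{2} - 0\right)}{8} = \frac{649 \left(-8 + 0 + 0\right)}{8} = \frac{649}{8} \left(-8\right) = -649$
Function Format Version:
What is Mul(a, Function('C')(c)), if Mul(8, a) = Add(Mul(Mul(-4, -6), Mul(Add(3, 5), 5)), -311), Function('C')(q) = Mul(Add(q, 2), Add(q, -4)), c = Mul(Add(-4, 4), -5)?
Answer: -649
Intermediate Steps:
c = 0 (c = Mul(0, -5) = 0)
Function('C')(q) = Mul(Add(-4, q), Add(2, q)) (Function('C')(q) = Mul(Add(2, q), Add(-4, q)) = Mul(Add(-4, q), Add(2, q)))
a = Rational(649, 8) (a = Mul(Rational(1, 8), Add(Mul(Mul(-4, -6), Mul(Add(3, 5), 5)), -311)) = Mul(Rational(1, 8), Add(Mul(24, Mul(8, 5)), -311)) = Mul(Rational(1, 8), Add(Mul(24, 40), -311)) = Mul(Rational(1, 8), Add(960, -311)) = Mul(Rational(1, 8), 649) = Rational(649, 8) ≈ 81.125)
Mul(a, Function('C')(c)) = Mul(Rational(649, 8), Add(-8, Pow(0, 2), Mul(-2, 0))) = Mul(Rational(649, 8), Add(-8, 0, 0)) = Mul(Rational(649, 8), -8) = -649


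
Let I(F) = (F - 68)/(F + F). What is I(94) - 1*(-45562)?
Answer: 4282841/94 ≈ 45562.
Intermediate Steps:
I(F) = (-68 + F)/(2*F) (I(F) = (-68 + F)/((2*F)) = (-68 + F)*(1/(2*F)) = (-68 + F)/(2*F))
I(94) - 1*(-45562) = (½)*(-68 + 94)/94 - 1*(-45562) = (½)*(1/94)*26 + 45562 = 13/94 + 45562 = 4282841/94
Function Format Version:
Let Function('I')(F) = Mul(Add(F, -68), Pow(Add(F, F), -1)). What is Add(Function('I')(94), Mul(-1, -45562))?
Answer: Rational(4282841, 94) ≈ 45562.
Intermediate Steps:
Function('I')(F) = Mul(Rational(1, 2), Pow(F, -1), Add(-68, F)) (Function('I')(F) = Mul(Add(-68, F), Pow(Mul(2, F), -1)) = Mul(Add(-68, F), Mul(Rational(1, 2), Pow(F, -1))) = Mul(Rational(1, 2), Pow(F, -1), Add(-68, F)))
Add(Function('I')(94), Mul(-1, -45562)) = Add(Mul(Rational(1, 2), Pow(94, -1), Add(-68, 94)), Mul(-1, -45562)) = Add(Mul(Rational(1, 2), Rational(1, 94), 26), 45562) = Add(Rational(13, 94), 45562) = Rational(4282841, 94)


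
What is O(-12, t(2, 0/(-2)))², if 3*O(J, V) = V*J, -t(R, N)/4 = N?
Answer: 0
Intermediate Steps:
t(R, N) = -4*N
O(J, V) = J*V/3 (O(J, V) = (V*J)/3 = (J*V)/3 = J*V/3)
O(-12, t(2, 0/(-2)))² = ((⅓)*(-12)*(-0/(-2)))² = ((⅓)*(-12)*(-0*(-1)/2))² = ((⅓)*(-12)*(-4*0))² = ((⅓)*(-12)*0)² = 0² = 0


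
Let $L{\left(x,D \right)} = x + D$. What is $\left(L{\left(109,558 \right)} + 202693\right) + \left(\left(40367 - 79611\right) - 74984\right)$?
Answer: $89132$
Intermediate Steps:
$L{\left(x,D \right)} = D + x$
$\left(L{\left(109,558 \right)} + 202693\right) + \left(\left(40367 - 79611\right) - 74984\right) = \left(\left(558 + 109\right) + 202693\right) + \left(\left(40367 - 79611\right) - 74984\right) = \left(667 + 202693\right) - 114228 = 203360 - 114228 = 89132$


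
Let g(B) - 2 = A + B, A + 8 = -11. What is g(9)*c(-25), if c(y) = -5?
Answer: 40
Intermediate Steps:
A = -19 (A = -8 - 11 = -19)
g(B) = -17 + B (g(B) = 2 + (-19 + B) = -17 + B)
g(9)*c(-25) = (-17 + 9)*(-5) = -8*(-5) = 40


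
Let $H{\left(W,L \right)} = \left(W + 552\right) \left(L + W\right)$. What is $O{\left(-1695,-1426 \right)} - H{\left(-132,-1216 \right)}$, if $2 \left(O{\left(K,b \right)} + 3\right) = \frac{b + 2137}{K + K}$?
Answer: $\frac{1279514583}{2260} \approx 5.6616 \cdot 10^{5}$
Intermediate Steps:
$H{\left(W,L \right)} = \left(552 + W\right) \left(L + W\right)$
$O{\left(K,b \right)} = -3 + \frac{2137 + b}{4 K}$ ($O{\left(K,b \right)} = -3 + \frac{\left(b + 2137\right) \frac{1}{K + K}}{2} = -3 + \frac{\left(2137 + b\right) \frac{1}{2 K}}{2} = -3 + \frac{\frac{1}{2} \frac{1}{K} \left(2137 + b\right)}{2} = -3 + \frac{2137 + b}{4 K}$)
$O{\left(-1695,-1426 \right)} - H{\left(-132,-1216 \right)} = \frac{2137 - 1426 - -20340}{4 \left(-1695\right)} - \left(\left(-132\right)^{2} + 552 \left(-1216\right) + 552 \left(-132\right) - -160512\right) = \frac{1}{4} \left(- \frac{1}{1695}\right) \left(2137 - 1426 + 20340\right) - \left(17424 - 671232 - 72864 + 160512\right) = \frac{1}{4} \left(- \frac{1}{1695}\right) 21051 - -566160 = - \frac{7017}{2260} + 566160 = \frac{1279514583}{2260}$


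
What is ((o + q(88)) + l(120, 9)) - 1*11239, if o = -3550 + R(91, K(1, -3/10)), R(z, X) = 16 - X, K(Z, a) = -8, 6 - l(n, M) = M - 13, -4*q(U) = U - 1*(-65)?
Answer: -59173/4 ≈ -14793.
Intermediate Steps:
q(U) = -65/4 - U/4 (q(U) = -(U - 1*(-65))/4 = -(U + 65)/4 = -(65 + U)/4 = -65/4 - U/4)
l(n, M) = 19 - M (l(n, M) = 6 - (M - 13) = 6 - (-13 + M) = 6 + (13 - M) = 19 - M)
o = -3526 (o = -3550 + (16 - 1*(-8)) = -3550 + (16 + 8) = -3550 + 24 = -3526)
((o + q(88)) + l(120, 9)) - 1*11239 = ((-3526 + (-65/4 - ¼*88)) + (19 - 1*9)) - 1*11239 = ((-3526 + (-65/4 - 22)) + (19 - 9)) - 11239 = ((-3526 - 153/4) + 10) - 11239 = (-14257/4 + 10) - 11239 = -14217/4 - 11239 = -59173/4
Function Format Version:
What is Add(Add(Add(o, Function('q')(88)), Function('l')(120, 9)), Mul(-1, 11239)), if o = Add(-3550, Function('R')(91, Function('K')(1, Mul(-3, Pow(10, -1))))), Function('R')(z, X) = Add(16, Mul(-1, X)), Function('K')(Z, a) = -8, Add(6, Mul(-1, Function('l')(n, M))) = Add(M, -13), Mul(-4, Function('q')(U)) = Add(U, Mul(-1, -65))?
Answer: Rational(-59173, 4) ≈ -14793.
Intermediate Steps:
Function('q')(U) = Add(Rational(-65, 4), Mul(Rational(-1, 4), U)) (Function('q')(U) = Mul(Rational(-1, 4), Add(U, Mul(-1, -65))) = Mul(Rational(-1, 4), Add(U, 65)) = Mul(Rational(-1, 4), Add(65, U)) = Add(Rational(-65, 4), Mul(Rational(-1, 4), U)))
Function('l')(n, M) = Add(19, Mul(-1, M)) (Function('l')(n, M) = Add(6, Mul(-1, Add(M, -13))) = Add(6, Mul(-1, Add(-13, M))) = Add(6, Add(13, Mul(-1, M))) = Add(19, Mul(-1, M)))
o = -3526 (o = Add(-3550, Add(16, Mul(-1, -8))) = Add(-3550, Add(16, 8)) = Add(-3550, 24) = -3526)
Add(Add(Add(o, Function('q')(88)), Function('l')(120, 9)), Mul(-1, 11239)) = Add(Add(Add(-3526, Add(Rational(-65, 4), Mul(Rational(-1, 4), 88))), Add(19, Mul(-1, 9))), Mul(-1, 11239)) = Add(Add(Add(-3526, Add(Rational(-65, 4), -22)), Add(19, -9)), -11239) = Add(Add(Add(-3526, Rational(-153, 4)), 10), -11239) = Add(Add(Rational(-14257, 4), 10), -11239) = Add(Rational(-14217, 4), -11239) = Rational(-59173, 4)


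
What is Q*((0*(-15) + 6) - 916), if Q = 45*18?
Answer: -737100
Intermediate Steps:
Q = 810
Q*((0*(-15) + 6) - 916) = 810*((0*(-15) + 6) - 916) = 810*((0 + 6) - 916) = 810*(6 - 916) = 810*(-910) = -737100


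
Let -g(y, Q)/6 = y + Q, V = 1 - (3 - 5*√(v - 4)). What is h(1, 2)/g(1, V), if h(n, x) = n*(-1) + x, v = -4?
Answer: I/(6*(I + 10*√2)) ≈ 0.00082919 + 0.011726*I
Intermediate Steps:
h(n, x) = x - n (h(n, x) = -n + x = x - n)
V = -2 + 10*I*√2 (V = 1 - (3 - 5*√(-4 - 4)) = 1 - (3 - 10*I*√2) = 1 + (-3 + 10*I*√2) = -2 + 10*I*√2 ≈ -2.0 + 14.142*I)
g(y, Q) = -6*Q - 6*y (g(y, Q) = -6*(y + Q) = -6*(Q + y) = -6*Q - 6*y)
h(1, 2)/g(1, V) = (2 - 1*1)/(-6*(-2 + 10*I*√2) - 6*1) = (2 - 1)/((12 - 60*I*√2) - 6) = 1/(6 - 60*I*√2)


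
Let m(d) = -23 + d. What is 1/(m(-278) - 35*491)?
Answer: -1/17486 ≈ -5.7189e-5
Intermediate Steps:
1/(m(-278) - 35*491) = 1/((-23 - 278) - 35*491) = 1/(-301 - 17185) = 1/(-17486) = -1/17486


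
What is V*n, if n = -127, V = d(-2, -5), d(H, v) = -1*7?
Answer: 889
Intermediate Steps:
d(H, v) = -7
V = -7
V*n = -7*(-127) = 889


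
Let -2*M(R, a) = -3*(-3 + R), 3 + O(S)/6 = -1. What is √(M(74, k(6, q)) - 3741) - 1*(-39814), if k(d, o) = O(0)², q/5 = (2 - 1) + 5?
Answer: 39814 + I*√14538/2 ≈ 39814.0 + 60.287*I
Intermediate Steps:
O(S) = -24 (O(S) = -18 + 6*(-1) = -18 - 6 = -24)
q = 30 (q = 5*((2 - 1) + 5) = 5*(1 + 5) = 5*6 = 30)
k(d, o) = 576 (k(d, o) = (-24)² = 576)
M(R, a) = -9/2 + 3*R/2 (M(R, a) = -(-3)*(-3 + R)/2 = -(9 - 3*R)/2 = -9/2 + 3*R/2)
√(M(74, k(6, q)) - 3741) - 1*(-39814) = √((-9/2 + (3/2)*74) - 3741) - 1*(-39814) = √((-9/2 + 111) - 3741) + 39814 = √(213/2 - 3741) + 39814 = √(-7269/2) + 39814 = I*√14538/2 + 39814 = 39814 + I*√14538/2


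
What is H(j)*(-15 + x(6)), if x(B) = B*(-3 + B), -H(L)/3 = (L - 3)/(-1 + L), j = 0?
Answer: -27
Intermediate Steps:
H(L) = -3*(-3 + L)/(-1 + L) (H(L) = -3*(L - 3)/(-1 + L) = -3*(-3 + L)/(-1 + L))
H(j)*(-15 + x(6)) = (3*(3 - 1*0)/(-1 + 0))*(-15 + 6*(-3 + 6)) = (3*(3 + 0)/(-1))*(-15 + 6*3) = (3*(-1)*3)*(-15 + 18) = -9*3 = -27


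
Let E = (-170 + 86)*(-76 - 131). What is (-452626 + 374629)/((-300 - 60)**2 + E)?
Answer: -25999/48996 ≈ -0.53063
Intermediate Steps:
E = 17388 (E = -84*(-207) = 17388)
(-452626 + 374629)/((-300 - 60)**2 + E) = (-452626 + 374629)/((-300 - 60)**2 + 17388) = -77997/((-360)**2 + 17388) = -77997/(129600 + 17388) = -77997/146988 = -77997*1/146988 = -25999/48996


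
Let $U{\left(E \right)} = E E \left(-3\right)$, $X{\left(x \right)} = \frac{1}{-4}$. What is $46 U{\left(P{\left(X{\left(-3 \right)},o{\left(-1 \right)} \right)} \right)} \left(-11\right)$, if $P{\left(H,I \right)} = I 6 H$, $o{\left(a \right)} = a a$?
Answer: $\frac{6831}{2} \approx 3415.5$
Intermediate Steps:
$X{\left(x \right)} = - \frac{1}{4}$
$o{\left(a \right)} = a^{2}$
$P{\left(H,I \right)} = 6 H I$ ($P{\left(H,I \right)} = 6 I H = 6 H I$)
$U{\left(E \right)} = - 3 E^{2}$ ($U{\left(E \right)} = E^{2} \left(-3\right) = - 3 E^{2}$)
$46 U{\left(P{\left(X{\left(-3 \right)},o{\left(-1 \right)} \right)} \right)} \left(-11\right) = 46 \left(- 3 \left(6 \left(- \frac{1}{4}\right) \left(-1\right)^{2}\right)^{2}\right) \left(-11\right) = 46 \left(- 3 \left(6 \left(- \frac{1}{4}\right) 1\right)^{2}\right) \left(-11\right) = 46 \left(- 3 \left(- \frac{3}{2}\right)^{2}\right) \left(-11\right) = 46 \left(\left(-3\right) \frac{9}{4}\right) \left(-11\right) = 46 \left(- \frac{27}{4}\right) \left(-11\right) = \left(- \frac{621}{2}\right) \left(-11\right) = \frac{6831}{2}$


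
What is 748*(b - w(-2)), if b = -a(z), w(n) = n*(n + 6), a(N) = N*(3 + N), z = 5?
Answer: -23936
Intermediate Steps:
w(n) = n*(6 + n)
b = -40 (b = -5*(3 + 5) = -5*8 = -1*40 = -40)
748*(b - w(-2)) = 748*(-40 - (-2)*(6 - 2)) = 748*(-40 - (-2)*4) = 748*(-40 - 1*(-8)) = 748*(-40 + 8) = 748*(-32) = -23936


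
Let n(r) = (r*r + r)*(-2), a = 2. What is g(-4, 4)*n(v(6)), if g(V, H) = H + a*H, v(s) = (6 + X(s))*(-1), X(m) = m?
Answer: -3168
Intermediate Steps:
v(s) = -6 - s (v(s) = (6 + s)*(-1) = -6 - s)
n(r) = -2*r - 2*r**2 (n(r) = (r**2 + r)*(-2) = (r + r**2)*(-2) = -2*r - 2*r**2)
g(V, H) = 3*H (g(V, H) = H + 2*H = 3*H)
g(-4, 4)*n(v(6)) = (3*4)*(-2*(-6 - 1*6)*(1 + (-6 - 1*6))) = 12*(-2*(-6 - 6)*(1 + (-6 - 6))) = 12*(-2*(-12)*(1 - 12)) = 12*(-2*(-12)*(-11)) = 12*(-264) = -3168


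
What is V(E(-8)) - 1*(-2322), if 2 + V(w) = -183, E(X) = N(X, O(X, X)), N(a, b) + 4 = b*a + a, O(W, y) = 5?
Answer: 2137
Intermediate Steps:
N(a, b) = -4 + a + a*b (N(a, b) = -4 + (b*a + a) = -4 + (a*b + a) = -4 + (a + a*b) = -4 + a + a*b)
E(X) = -4 + 6*X (E(X) = -4 + X + X*5 = -4 + X + 5*X = -4 + 6*X)
V(w) = -185 (V(w) = -2 - 183 = -185)
V(E(-8)) - 1*(-2322) = -185 - 1*(-2322) = -185 + 2322 = 2137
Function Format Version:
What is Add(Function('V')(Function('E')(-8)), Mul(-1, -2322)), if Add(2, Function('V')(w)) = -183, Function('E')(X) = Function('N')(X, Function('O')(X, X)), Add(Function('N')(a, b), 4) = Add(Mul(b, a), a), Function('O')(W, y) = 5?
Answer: 2137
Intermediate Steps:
Function('N')(a, b) = Add(-4, a, Mul(a, b)) (Function('N')(a, b) = Add(-4, Add(Mul(b, a), a)) = Add(-4, Add(Mul(a, b), a)) = Add(-4, Add(a, Mul(a, b))) = Add(-4, a, Mul(a, b)))
Function('E')(X) = Add(-4, Mul(6, X)) (Function('E')(X) = Add(-4, X, Mul(X, 5)) = Add(-4, X, Mul(5, X)) = Add(-4, Mul(6, X)))
Function('V')(w) = -185 (Function('V')(w) = Add(-2, -183) = -185)
Add(Function('V')(Function('E')(-8)), Mul(-1, -2322)) = Add(-185, Mul(-1, -2322)) = Add(-185, 2322) = 2137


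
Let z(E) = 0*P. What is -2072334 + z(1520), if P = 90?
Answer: -2072334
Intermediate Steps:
z(E) = 0 (z(E) = 0*90 = 0)
-2072334 + z(1520) = -2072334 + 0 = -2072334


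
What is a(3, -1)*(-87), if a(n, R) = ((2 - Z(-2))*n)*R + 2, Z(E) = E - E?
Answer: 348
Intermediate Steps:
Z(E) = 0
a(n, R) = 2 + 2*R*n (a(n, R) = ((2 - 1*0)*n)*R + 2 = ((2 + 0)*n)*R + 2 = (2*n)*R + 2 = 2*R*n + 2 = 2 + 2*R*n)
a(3, -1)*(-87) = (2 + 2*(-1)*3)*(-87) = (2 - 6)*(-87) = -4*(-87) = 348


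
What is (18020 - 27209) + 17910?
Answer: 8721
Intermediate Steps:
(18020 - 27209) + 17910 = -9189 + 17910 = 8721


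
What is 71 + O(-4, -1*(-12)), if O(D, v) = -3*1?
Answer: 68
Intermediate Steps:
O(D, v) = -3
71 + O(-4, -1*(-12)) = 71 - 3 = 68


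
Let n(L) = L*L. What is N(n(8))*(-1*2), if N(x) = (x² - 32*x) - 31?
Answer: -4034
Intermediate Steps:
n(L) = L²
N(x) = -31 + x² - 32*x
N(n(8))*(-1*2) = (-31 + (8²)² - 32*8²)*(-1*2) = (-31 + 64² - 32*64)*(-2) = (-31 + 4096 - 2048)*(-2) = 2017*(-2) = -4034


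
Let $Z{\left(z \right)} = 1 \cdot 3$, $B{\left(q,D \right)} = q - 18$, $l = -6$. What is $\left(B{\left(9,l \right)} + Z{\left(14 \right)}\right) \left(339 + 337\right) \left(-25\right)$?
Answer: $101400$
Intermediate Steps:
$B{\left(q,D \right)} = -18 + q$
$Z{\left(z \right)} = 3$
$\left(B{\left(9,l \right)} + Z{\left(14 \right)}\right) \left(339 + 337\right) \left(-25\right) = \left(\left(-18 + 9\right) + 3\right) \left(339 + 337\right) \left(-25\right) = \left(-9 + 3\right) 676 \left(-25\right) = \left(-6\right) 676 \left(-25\right) = \left(-4056\right) \left(-25\right) = 101400$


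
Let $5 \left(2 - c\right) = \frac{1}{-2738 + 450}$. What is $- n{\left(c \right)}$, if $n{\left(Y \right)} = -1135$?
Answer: $1135$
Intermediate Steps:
$c = \frac{22881}{11440}$ ($c = 2 - \frac{1}{5 \left(-2738 + 450\right)} = 2 - \frac{1}{5 \left(-2288\right)} = 2 - - \frac{1}{11440} = 2 + \frac{1}{11440} = \frac{22881}{11440} \approx 2.0001$)
$- n{\left(c \right)} = \left(-1\right) \left(-1135\right) = 1135$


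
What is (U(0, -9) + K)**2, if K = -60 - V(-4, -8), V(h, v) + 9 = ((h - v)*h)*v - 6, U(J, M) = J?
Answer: 29929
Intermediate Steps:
V(h, v) = -15 + h*v*(h - v) (V(h, v) = -9 + (((h - v)*h)*v - 6) = -9 + ((h*(h - v))*v - 6) = -9 + (h*v*(h - v) - 6) = -9 + (-6 + h*v*(h - v)) = -15 + h*v*(h - v))
K = -173 (K = -60 - (-15 - 8*(-4)**2 - 1*(-4)*(-8)**2) = -60 - (-15 - 8*16 - 1*(-4)*64) = -60 - (-15 - 128 + 256) = -60 - 1*113 = -60 - 113 = -173)
(U(0, -9) + K)**2 = (0 - 173)**2 = (-173)**2 = 29929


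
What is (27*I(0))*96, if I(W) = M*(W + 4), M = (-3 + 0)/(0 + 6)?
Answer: -5184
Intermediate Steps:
M = -½ (M = -3/6 = -3*⅙ = -½ ≈ -0.50000)
I(W) = -2 - W/2 (I(W) = -(W + 4)/2 = -(4 + W)/2 = -2 - W/2)
(27*I(0))*96 = (27*(-2 - ½*0))*96 = (27*(-2 + 0))*96 = (27*(-2))*96 = -54*96 = -5184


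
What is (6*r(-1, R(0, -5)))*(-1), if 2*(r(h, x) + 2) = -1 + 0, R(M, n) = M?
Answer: 15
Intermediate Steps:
r(h, x) = -5/2 (r(h, x) = -2 + (-1 + 0)/2 = -2 + (½)*(-1) = -2 - ½ = -5/2)
(6*r(-1, R(0, -5)))*(-1) = (6*(-5/2))*(-1) = -15*(-1) = 15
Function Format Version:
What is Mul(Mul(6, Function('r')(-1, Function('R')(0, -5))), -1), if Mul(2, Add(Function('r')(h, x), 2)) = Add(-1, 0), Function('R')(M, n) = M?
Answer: 15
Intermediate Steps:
Function('r')(h, x) = Rational(-5, 2) (Function('r')(h, x) = Add(-2, Mul(Rational(1, 2), Add(-1, 0))) = Add(-2, Mul(Rational(1, 2), -1)) = Add(-2, Rational(-1, 2)) = Rational(-5, 2))
Mul(Mul(6, Function('r')(-1, Function('R')(0, -5))), -1) = Mul(Mul(6, Rational(-5, 2)), -1) = Mul(-15, -1) = 15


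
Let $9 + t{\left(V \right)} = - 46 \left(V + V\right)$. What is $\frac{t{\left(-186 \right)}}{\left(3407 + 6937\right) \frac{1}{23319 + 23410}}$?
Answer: $\frac{266402029}{3448} \approx 77263.0$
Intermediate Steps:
$t{\left(V \right)} = -9 - 92 V$ ($t{\left(V \right)} = -9 - 46 \left(V + V\right) = -9 - 46 \cdot 2 V = -9 - 92 V$)
$\frac{t{\left(-186 \right)}}{\left(3407 + 6937\right) \frac{1}{23319 + 23410}} = \frac{-9 - -17112}{\left(3407 + 6937\right) \frac{1}{23319 + 23410}} = \frac{-9 + 17112}{10344 \cdot \frac{1}{46729}} = \frac{17103}{10344 \cdot \frac{1}{46729}} = \frac{17103}{\frac{10344}{46729}} = 17103 \cdot \frac{46729}{10344} = \frac{266402029}{3448}$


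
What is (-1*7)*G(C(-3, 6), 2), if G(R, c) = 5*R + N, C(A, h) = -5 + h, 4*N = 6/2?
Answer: -161/4 ≈ -40.250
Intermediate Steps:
N = ¾ (N = (6/2)/4 = (6*(½))/4 = (¼)*3 = ¾ ≈ 0.75000)
G(R, c) = ¾ + 5*R (G(R, c) = 5*R + ¾ = ¾ + 5*R)
(-1*7)*G(C(-3, 6), 2) = (-1*7)*(¾ + 5*(-5 + 6)) = -7*(¾ + 5*1) = -7*(¾ + 5) = -7*23/4 = -161/4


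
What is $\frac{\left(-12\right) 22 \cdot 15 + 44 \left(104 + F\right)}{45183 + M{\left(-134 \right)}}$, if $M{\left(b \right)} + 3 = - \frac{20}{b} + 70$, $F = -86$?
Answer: $- \frac{13266}{189485} \approx -0.070011$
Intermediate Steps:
$M{\left(b \right)} = 67 - \frac{20}{b}$ ($M{\left(b \right)} = -3 + \left(- \frac{20}{b} + 70\right) = -3 + \left(70 - \frac{20}{b}\right) = 67 - \frac{20}{b}$)
$\frac{\left(-12\right) 22 \cdot 15 + 44 \left(104 + F\right)}{45183 + M{\left(-134 \right)}} = \frac{\left(-12\right) 22 \cdot 15 + 44 \left(104 - 86\right)}{45183 + \left(67 - \frac{20}{-134}\right)} = \frac{\left(-264\right) 15 + 44 \cdot 18}{45183 + \left(67 - - \frac{10}{67}\right)} = \frac{-3960 + 792}{45183 + \left(67 + \frac{10}{67}\right)} = - \frac{3168}{45183 + \frac{4499}{67}} = - \frac{3168}{\frac{3031760}{67}} = \left(-3168\right) \frac{67}{3031760} = - \frac{13266}{189485}$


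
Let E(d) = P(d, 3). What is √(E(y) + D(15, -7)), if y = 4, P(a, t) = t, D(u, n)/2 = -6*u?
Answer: I*√177 ≈ 13.304*I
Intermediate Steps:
D(u, n) = -12*u (D(u, n) = 2*(-6*u) = -12*u)
E(d) = 3
√(E(y) + D(15, -7)) = √(3 - 12*15) = √(3 - 180) = √(-177) = I*√177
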